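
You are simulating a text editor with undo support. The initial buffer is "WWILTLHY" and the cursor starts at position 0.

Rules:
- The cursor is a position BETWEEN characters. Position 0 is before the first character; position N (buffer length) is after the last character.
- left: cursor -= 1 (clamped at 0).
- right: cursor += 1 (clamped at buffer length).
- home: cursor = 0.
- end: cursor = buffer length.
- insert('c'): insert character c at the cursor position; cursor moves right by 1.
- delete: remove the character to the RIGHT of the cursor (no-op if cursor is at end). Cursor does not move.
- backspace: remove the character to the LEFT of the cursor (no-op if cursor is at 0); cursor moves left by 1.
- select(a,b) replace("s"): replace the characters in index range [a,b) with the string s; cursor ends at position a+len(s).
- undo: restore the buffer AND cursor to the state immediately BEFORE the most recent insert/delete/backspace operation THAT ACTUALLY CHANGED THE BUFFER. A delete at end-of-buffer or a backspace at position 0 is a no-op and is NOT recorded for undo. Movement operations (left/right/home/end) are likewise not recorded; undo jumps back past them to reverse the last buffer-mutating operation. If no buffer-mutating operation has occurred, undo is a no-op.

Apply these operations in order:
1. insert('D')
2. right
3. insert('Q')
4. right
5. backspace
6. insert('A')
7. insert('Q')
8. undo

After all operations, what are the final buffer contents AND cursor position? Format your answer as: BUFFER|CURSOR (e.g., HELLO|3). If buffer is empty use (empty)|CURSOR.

Answer: DWQAILTLHY|4

Derivation:
After op 1 (insert('D')): buf='DWWILTLHY' cursor=1
After op 2 (right): buf='DWWILTLHY' cursor=2
After op 3 (insert('Q')): buf='DWQWILTLHY' cursor=3
After op 4 (right): buf='DWQWILTLHY' cursor=4
After op 5 (backspace): buf='DWQILTLHY' cursor=3
After op 6 (insert('A')): buf='DWQAILTLHY' cursor=4
After op 7 (insert('Q')): buf='DWQAQILTLHY' cursor=5
After op 8 (undo): buf='DWQAILTLHY' cursor=4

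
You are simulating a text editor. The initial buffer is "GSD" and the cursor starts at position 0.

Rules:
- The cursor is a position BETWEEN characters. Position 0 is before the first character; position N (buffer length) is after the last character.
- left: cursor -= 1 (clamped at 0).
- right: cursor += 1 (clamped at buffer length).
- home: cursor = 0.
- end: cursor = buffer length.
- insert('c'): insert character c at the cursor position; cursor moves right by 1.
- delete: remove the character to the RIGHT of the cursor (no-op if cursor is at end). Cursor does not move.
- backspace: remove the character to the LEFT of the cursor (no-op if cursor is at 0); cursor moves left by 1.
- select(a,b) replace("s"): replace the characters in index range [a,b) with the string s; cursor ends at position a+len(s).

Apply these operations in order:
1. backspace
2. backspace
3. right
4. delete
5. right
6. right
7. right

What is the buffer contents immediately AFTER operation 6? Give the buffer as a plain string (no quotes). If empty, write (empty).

After op 1 (backspace): buf='GSD' cursor=0
After op 2 (backspace): buf='GSD' cursor=0
After op 3 (right): buf='GSD' cursor=1
After op 4 (delete): buf='GD' cursor=1
After op 5 (right): buf='GD' cursor=2
After op 6 (right): buf='GD' cursor=2

Answer: GD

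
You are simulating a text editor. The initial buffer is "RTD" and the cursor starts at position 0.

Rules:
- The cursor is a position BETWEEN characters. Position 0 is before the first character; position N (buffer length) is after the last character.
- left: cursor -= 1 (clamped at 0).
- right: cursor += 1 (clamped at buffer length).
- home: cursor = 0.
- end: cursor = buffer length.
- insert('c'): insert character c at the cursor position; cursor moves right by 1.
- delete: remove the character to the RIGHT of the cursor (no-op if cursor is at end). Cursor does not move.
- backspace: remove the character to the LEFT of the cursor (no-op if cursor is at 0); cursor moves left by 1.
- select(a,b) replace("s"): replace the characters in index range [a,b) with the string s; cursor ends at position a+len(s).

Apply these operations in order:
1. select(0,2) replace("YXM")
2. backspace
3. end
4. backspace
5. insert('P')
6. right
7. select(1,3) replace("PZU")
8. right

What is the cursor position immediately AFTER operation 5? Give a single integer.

Answer: 3

Derivation:
After op 1 (select(0,2) replace("YXM")): buf='YXMD' cursor=3
After op 2 (backspace): buf='YXD' cursor=2
After op 3 (end): buf='YXD' cursor=3
After op 4 (backspace): buf='YX' cursor=2
After op 5 (insert('P')): buf='YXP' cursor=3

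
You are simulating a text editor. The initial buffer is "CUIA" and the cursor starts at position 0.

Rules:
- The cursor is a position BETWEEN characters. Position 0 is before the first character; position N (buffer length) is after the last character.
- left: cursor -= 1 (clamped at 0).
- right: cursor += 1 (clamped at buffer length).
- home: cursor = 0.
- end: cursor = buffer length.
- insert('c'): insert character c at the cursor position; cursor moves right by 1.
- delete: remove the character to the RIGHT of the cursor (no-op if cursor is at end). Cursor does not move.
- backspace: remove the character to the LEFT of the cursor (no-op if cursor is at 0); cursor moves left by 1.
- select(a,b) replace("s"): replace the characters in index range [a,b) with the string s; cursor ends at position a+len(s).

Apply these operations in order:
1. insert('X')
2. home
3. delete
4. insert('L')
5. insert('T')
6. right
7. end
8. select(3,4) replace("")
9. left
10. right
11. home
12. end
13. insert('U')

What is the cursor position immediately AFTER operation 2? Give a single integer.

After op 1 (insert('X')): buf='XCUIA' cursor=1
After op 2 (home): buf='XCUIA' cursor=0

Answer: 0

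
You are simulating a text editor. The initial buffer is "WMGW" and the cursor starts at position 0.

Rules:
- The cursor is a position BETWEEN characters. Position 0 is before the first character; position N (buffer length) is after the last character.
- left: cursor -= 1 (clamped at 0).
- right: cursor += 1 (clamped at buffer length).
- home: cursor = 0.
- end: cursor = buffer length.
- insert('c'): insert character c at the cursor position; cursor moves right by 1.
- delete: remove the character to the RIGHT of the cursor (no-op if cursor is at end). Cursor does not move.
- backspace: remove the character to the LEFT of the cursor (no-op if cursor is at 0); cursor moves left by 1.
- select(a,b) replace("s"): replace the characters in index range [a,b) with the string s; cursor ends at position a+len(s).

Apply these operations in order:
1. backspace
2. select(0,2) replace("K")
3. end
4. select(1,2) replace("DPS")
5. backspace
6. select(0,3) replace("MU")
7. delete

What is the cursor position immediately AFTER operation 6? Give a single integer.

After op 1 (backspace): buf='WMGW' cursor=0
After op 2 (select(0,2) replace("K")): buf='KGW' cursor=1
After op 3 (end): buf='KGW' cursor=3
After op 4 (select(1,2) replace("DPS")): buf='KDPSW' cursor=4
After op 5 (backspace): buf='KDPW' cursor=3
After op 6 (select(0,3) replace("MU")): buf='MUW' cursor=2

Answer: 2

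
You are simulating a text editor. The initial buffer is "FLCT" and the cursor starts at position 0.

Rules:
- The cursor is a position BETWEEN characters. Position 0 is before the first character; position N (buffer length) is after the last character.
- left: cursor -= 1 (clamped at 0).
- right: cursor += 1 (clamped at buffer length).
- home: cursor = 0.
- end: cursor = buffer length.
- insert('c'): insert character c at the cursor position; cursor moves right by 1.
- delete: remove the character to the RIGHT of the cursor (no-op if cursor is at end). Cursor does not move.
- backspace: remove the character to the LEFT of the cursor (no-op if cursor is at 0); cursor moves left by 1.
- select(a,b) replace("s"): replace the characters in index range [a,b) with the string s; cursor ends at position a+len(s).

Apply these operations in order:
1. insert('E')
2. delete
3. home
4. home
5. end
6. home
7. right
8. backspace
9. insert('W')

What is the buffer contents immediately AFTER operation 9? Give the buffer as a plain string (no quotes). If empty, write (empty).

Answer: WLCT

Derivation:
After op 1 (insert('E')): buf='EFLCT' cursor=1
After op 2 (delete): buf='ELCT' cursor=1
After op 3 (home): buf='ELCT' cursor=0
After op 4 (home): buf='ELCT' cursor=0
After op 5 (end): buf='ELCT' cursor=4
After op 6 (home): buf='ELCT' cursor=0
After op 7 (right): buf='ELCT' cursor=1
After op 8 (backspace): buf='LCT' cursor=0
After op 9 (insert('W')): buf='WLCT' cursor=1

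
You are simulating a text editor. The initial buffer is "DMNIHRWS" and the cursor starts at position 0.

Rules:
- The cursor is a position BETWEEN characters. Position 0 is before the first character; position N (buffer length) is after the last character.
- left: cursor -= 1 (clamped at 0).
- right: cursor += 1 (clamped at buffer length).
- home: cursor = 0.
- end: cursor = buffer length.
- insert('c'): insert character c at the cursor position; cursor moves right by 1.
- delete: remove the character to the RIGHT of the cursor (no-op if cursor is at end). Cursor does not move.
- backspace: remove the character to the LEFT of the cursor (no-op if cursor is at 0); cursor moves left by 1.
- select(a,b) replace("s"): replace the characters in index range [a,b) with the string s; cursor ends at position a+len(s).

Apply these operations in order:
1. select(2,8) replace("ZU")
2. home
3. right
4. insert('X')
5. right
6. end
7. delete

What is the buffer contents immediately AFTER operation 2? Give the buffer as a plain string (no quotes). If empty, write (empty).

After op 1 (select(2,8) replace("ZU")): buf='DMZU' cursor=4
After op 2 (home): buf='DMZU' cursor=0

Answer: DMZU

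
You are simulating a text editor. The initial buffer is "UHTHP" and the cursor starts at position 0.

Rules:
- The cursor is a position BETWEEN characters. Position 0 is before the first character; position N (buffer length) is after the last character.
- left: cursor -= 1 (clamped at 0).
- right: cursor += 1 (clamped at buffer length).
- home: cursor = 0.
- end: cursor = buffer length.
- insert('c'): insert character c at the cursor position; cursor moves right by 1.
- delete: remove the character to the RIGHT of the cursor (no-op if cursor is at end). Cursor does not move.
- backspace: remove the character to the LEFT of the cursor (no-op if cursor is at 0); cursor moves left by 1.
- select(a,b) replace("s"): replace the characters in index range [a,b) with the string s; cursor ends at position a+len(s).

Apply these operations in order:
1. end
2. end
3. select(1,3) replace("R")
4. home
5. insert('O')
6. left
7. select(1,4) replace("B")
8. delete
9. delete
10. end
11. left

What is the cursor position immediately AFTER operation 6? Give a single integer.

Answer: 0

Derivation:
After op 1 (end): buf='UHTHP' cursor=5
After op 2 (end): buf='UHTHP' cursor=5
After op 3 (select(1,3) replace("R")): buf='URHP' cursor=2
After op 4 (home): buf='URHP' cursor=0
After op 5 (insert('O')): buf='OURHP' cursor=1
After op 6 (left): buf='OURHP' cursor=0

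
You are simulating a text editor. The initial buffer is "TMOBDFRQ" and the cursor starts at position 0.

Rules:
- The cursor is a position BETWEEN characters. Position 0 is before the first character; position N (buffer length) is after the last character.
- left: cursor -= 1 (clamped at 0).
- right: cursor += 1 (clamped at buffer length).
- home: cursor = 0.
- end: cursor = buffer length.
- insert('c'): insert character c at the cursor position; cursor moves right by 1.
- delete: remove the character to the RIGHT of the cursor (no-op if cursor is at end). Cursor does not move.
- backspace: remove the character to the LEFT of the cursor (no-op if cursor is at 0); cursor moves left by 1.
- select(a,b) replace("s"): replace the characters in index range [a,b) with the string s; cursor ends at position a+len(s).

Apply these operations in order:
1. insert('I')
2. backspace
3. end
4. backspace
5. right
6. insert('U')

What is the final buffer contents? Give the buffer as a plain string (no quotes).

Answer: TMOBDFRU

Derivation:
After op 1 (insert('I')): buf='ITMOBDFRQ' cursor=1
After op 2 (backspace): buf='TMOBDFRQ' cursor=0
After op 3 (end): buf='TMOBDFRQ' cursor=8
After op 4 (backspace): buf='TMOBDFR' cursor=7
After op 5 (right): buf='TMOBDFR' cursor=7
After op 6 (insert('U')): buf='TMOBDFRU' cursor=8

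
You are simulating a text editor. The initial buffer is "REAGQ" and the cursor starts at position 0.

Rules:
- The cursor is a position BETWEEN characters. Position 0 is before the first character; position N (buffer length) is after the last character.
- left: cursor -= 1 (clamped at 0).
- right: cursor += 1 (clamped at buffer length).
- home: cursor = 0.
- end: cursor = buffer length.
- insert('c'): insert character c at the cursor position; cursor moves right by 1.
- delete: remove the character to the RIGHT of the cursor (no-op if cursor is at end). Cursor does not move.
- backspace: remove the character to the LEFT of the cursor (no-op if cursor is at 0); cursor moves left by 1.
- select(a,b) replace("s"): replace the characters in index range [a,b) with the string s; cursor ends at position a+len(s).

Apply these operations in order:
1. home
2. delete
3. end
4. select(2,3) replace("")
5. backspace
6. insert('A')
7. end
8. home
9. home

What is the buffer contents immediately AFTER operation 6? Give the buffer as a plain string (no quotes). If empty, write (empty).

Answer: EAQ

Derivation:
After op 1 (home): buf='REAGQ' cursor=0
After op 2 (delete): buf='EAGQ' cursor=0
After op 3 (end): buf='EAGQ' cursor=4
After op 4 (select(2,3) replace("")): buf='EAQ' cursor=2
After op 5 (backspace): buf='EQ' cursor=1
After op 6 (insert('A')): buf='EAQ' cursor=2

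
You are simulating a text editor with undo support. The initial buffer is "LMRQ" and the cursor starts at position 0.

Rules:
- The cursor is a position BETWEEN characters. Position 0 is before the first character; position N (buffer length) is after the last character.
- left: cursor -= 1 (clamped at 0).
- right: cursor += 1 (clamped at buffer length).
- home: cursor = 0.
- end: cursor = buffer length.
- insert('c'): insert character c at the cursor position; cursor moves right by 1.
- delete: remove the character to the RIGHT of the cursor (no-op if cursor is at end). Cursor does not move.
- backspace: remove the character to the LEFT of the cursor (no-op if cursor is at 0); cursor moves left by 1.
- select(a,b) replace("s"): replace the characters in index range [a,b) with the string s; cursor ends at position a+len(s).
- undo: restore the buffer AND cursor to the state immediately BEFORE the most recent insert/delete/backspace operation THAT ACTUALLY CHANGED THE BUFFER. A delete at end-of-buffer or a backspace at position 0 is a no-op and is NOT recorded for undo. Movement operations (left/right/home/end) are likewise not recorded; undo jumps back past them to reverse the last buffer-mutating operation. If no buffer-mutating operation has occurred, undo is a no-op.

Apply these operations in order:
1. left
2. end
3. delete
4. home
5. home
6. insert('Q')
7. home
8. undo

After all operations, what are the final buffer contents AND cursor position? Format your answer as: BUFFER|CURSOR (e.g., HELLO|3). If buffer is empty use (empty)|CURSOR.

Answer: LMRQ|0

Derivation:
After op 1 (left): buf='LMRQ' cursor=0
After op 2 (end): buf='LMRQ' cursor=4
After op 3 (delete): buf='LMRQ' cursor=4
After op 4 (home): buf='LMRQ' cursor=0
After op 5 (home): buf='LMRQ' cursor=0
After op 6 (insert('Q')): buf='QLMRQ' cursor=1
After op 7 (home): buf='QLMRQ' cursor=0
After op 8 (undo): buf='LMRQ' cursor=0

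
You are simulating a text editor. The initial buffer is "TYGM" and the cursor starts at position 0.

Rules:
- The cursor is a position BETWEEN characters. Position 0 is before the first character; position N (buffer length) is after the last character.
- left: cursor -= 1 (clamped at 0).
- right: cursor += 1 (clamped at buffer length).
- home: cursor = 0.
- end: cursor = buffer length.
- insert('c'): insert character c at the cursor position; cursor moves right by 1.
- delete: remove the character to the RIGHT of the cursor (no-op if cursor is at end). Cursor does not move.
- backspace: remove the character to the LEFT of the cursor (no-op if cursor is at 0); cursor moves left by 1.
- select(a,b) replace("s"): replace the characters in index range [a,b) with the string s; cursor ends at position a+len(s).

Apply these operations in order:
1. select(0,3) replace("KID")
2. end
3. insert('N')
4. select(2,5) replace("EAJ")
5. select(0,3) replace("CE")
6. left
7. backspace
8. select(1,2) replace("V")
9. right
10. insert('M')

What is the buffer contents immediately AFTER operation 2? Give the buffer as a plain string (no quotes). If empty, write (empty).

Answer: KIDM

Derivation:
After op 1 (select(0,3) replace("KID")): buf='KIDM' cursor=3
After op 2 (end): buf='KIDM' cursor=4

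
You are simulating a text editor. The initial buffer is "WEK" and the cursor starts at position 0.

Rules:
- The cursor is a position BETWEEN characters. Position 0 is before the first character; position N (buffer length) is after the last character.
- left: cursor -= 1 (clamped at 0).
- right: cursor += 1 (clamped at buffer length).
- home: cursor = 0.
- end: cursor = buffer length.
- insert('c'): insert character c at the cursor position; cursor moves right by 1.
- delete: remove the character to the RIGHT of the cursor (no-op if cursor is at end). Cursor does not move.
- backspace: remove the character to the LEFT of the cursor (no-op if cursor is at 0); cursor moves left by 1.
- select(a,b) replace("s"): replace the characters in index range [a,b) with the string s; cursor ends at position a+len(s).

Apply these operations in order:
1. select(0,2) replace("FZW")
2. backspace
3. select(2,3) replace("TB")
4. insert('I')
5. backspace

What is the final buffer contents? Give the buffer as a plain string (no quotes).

After op 1 (select(0,2) replace("FZW")): buf='FZWK' cursor=3
After op 2 (backspace): buf='FZK' cursor=2
After op 3 (select(2,3) replace("TB")): buf='FZTB' cursor=4
After op 4 (insert('I')): buf='FZTBI' cursor=5
After op 5 (backspace): buf='FZTB' cursor=4

Answer: FZTB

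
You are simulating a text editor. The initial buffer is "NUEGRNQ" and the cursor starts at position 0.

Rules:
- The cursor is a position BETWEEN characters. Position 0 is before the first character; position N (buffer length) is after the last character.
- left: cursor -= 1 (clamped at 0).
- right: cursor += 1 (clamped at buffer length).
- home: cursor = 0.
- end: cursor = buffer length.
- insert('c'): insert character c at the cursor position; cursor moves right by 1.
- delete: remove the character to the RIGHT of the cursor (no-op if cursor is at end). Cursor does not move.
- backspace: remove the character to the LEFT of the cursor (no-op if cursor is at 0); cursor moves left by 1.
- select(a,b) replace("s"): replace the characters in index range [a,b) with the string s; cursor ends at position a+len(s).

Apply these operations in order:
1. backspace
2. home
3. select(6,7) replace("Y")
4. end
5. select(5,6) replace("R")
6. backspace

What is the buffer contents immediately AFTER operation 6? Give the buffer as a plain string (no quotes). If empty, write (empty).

Answer: NUEGRY

Derivation:
After op 1 (backspace): buf='NUEGRNQ' cursor=0
After op 2 (home): buf='NUEGRNQ' cursor=0
After op 3 (select(6,7) replace("Y")): buf='NUEGRNY' cursor=7
After op 4 (end): buf='NUEGRNY' cursor=7
After op 5 (select(5,6) replace("R")): buf='NUEGRRY' cursor=6
After op 6 (backspace): buf='NUEGRY' cursor=5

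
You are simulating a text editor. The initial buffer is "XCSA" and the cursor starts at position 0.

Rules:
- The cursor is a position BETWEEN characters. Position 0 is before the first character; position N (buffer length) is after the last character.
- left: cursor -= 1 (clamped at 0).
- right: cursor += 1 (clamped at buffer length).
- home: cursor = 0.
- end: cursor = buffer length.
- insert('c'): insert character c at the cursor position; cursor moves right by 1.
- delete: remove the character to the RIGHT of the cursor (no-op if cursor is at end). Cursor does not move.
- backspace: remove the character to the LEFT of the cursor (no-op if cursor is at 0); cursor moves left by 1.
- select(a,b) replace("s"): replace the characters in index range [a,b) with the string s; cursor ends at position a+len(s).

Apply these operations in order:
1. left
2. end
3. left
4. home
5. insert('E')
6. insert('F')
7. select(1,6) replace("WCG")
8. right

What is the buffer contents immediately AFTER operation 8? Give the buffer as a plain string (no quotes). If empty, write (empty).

After op 1 (left): buf='XCSA' cursor=0
After op 2 (end): buf='XCSA' cursor=4
After op 3 (left): buf='XCSA' cursor=3
After op 4 (home): buf='XCSA' cursor=0
After op 5 (insert('E')): buf='EXCSA' cursor=1
After op 6 (insert('F')): buf='EFXCSA' cursor=2
After op 7 (select(1,6) replace("WCG")): buf='EWCG' cursor=4
After op 8 (right): buf='EWCG' cursor=4

Answer: EWCG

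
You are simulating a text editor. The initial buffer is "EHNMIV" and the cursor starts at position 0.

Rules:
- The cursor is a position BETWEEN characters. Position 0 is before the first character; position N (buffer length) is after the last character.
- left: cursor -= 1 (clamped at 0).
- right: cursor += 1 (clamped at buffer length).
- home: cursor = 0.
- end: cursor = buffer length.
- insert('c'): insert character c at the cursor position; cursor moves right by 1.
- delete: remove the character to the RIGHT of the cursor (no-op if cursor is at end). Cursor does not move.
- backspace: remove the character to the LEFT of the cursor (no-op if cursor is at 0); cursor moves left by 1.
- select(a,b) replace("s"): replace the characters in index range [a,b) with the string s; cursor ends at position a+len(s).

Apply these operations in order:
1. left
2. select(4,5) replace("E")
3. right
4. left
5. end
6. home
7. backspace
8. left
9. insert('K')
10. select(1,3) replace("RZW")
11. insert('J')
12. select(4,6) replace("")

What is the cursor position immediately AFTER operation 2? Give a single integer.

After op 1 (left): buf='EHNMIV' cursor=0
After op 2 (select(4,5) replace("E")): buf='EHNMEV' cursor=5

Answer: 5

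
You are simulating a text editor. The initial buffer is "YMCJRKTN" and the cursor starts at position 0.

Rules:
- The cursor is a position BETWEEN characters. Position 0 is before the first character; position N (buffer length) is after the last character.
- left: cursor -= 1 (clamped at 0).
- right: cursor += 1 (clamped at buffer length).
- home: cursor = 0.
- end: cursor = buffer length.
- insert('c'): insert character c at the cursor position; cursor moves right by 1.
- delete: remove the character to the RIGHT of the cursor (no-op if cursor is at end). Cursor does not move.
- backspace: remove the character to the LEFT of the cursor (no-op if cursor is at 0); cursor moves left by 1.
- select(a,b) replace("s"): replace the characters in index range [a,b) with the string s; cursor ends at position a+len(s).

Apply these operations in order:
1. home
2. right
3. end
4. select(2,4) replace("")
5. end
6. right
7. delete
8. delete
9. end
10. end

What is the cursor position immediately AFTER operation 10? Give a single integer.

After op 1 (home): buf='YMCJRKTN' cursor=0
After op 2 (right): buf='YMCJRKTN' cursor=1
After op 3 (end): buf='YMCJRKTN' cursor=8
After op 4 (select(2,4) replace("")): buf='YMRKTN' cursor=2
After op 5 (end): buf='YMRKTN' cursor=6
After op 6 (right): buf='YMRKTN' cursor=6
After op 7 (delete): buf='YMRKTN' cursor=6
After op 8 (delete): buf='YMRKTN' cursor=6
After op 9 (end): buf='YMRKTN' cursor=6
After op 10 (end): buf='YMRKTN' cursor=6

Answer: 6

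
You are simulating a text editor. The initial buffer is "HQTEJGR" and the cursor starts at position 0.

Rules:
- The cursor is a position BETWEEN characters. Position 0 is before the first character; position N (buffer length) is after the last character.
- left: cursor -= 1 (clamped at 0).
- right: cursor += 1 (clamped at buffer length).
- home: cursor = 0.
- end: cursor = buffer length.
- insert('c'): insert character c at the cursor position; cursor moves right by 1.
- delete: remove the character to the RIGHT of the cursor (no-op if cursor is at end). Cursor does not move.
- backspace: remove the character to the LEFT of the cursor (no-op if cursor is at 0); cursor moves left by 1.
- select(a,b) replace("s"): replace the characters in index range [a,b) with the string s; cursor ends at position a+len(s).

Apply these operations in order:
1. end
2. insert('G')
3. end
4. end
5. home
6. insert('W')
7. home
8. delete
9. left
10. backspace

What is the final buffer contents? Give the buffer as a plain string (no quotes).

Answer: HQTEJGRG

Derivation:
After op 1 (end): buf='HQTEJGR' cursor=7
After op 2 (insert('G')): buf='HQTEJGRG' cursor=8
After op 3 (end): buf='HQTEJGRG' cursor=8
After op 4 (end): buf='HQTEJGRG' cursor=8
After op 5 (home): buf='HQTEJGRG' cursor=0
After op 6 (insert('W')): buf='WHQTEJGRG' cursor=1
After op 7 (home): buf='WHQTEJGRG' cursor=0
After op 8 (delete): buf='HQTEJGRG' cursor=0
After op 9 (left): buf='HQTEJGRG' cursor=0
After op 10 (backspace): buf='HQTEJGRG' cursor=0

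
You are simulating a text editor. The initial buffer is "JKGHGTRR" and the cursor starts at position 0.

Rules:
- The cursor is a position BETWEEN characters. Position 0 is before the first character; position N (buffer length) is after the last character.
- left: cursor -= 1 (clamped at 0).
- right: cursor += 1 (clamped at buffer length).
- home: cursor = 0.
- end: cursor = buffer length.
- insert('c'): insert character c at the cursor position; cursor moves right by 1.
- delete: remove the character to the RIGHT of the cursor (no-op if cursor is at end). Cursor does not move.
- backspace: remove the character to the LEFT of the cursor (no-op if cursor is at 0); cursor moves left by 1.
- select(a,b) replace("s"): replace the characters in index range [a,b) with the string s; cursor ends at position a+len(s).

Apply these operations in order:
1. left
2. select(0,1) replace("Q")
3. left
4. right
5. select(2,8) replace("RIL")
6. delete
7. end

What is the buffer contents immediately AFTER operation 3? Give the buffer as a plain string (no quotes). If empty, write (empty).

Answer: QKGHGTRR

Derivation:
After op 1 (left): buf='JKGHGTRR' cursor=0
After op 2 (select(0,1) replace("Q")): buf='QKGHGTRR' cursor=1
After op 3 (left): buf='QKGHGTRR' cursor=0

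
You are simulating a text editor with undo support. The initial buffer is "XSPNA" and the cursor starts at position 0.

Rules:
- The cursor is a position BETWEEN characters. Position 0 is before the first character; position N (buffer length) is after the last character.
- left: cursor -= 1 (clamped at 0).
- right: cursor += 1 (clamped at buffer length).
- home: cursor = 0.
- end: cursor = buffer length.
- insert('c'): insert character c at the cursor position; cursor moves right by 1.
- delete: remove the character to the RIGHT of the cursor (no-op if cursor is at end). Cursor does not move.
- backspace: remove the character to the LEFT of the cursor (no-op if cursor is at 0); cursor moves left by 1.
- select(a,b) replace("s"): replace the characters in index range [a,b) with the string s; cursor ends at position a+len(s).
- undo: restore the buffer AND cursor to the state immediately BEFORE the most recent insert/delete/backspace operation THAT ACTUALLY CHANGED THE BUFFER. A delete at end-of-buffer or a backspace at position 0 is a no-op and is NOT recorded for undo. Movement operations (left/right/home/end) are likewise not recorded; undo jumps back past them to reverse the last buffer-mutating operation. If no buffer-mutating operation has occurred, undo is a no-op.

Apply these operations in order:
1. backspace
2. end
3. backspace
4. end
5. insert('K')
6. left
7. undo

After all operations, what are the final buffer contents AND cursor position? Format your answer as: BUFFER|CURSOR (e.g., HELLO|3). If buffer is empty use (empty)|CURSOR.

Answer: XSPN|4

Derivation:
After op 1 (backspace): buf='XSPNA' cursor=0
After op 2 (end): buf='XSPNA' cursor=5
After op 3 (backspace): buf='XSPN' cursor=4
After op 4 (end): buf='XSPN' cursor=4
After op 5 (insert('K')): buf='XSPNK' cursor=5
After op 6 (left): buf='XSPNK' cursor=4
After op 7 (undo): buf='XSPN' cursor=4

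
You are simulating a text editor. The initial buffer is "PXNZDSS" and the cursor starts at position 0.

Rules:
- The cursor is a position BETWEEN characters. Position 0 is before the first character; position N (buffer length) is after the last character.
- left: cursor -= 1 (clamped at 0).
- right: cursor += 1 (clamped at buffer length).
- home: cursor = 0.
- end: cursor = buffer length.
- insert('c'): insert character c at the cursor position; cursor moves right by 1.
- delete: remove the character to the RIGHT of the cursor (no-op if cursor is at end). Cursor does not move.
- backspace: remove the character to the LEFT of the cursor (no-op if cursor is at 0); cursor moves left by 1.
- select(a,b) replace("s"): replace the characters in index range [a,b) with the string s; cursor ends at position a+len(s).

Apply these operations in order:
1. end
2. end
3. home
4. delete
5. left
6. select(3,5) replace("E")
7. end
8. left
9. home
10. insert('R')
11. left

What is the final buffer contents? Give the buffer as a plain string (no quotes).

Answer: RXNZES

Derivation:
After op 1 (end): buf='PXNZDSS' cursor=7
After op 2 (end): buf='PXNZDSS' cursor=7
After op 3 (home): buf='PXNZDSS' cursor=0
After op 4 (delete): buf='XNZDSS' cursor=0
After op 5 (left): buf='XNZDSS' cursor=0
After op 6 (select(3,5) replace("E")): buf='XNZES' cursor=4
After op 7 (end): buf='XNZES' cursor=5
After op 8 (left): buf='XNZES' cursor=4
After op 9 (home): buf='XNZES' cursor=0
After op 10 (insert('R')): buf='RXNZES' cursor=1
After op 11 (left): buf='RXNZES' cursor=0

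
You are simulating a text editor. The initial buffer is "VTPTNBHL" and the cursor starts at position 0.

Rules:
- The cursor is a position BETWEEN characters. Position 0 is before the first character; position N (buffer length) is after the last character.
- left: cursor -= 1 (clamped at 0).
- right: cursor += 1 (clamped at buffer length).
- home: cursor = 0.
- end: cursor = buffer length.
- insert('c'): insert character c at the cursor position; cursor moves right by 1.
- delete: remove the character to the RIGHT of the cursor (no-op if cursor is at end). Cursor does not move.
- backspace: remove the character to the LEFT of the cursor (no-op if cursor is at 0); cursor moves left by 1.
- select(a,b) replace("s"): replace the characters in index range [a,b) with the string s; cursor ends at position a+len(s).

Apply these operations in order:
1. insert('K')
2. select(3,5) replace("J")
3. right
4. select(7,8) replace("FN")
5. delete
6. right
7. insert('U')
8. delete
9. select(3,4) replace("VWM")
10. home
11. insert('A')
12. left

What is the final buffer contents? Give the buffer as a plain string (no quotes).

After op 1 (insert('K')): buf='KVTPTNBHL' cursor=1
After op 2 (select(3,5) replace("J")): buf='KVTJNBHL' cursor=4
After op 3 (right): buf='KVTJNBHL' cursor=5
After op 4 (select(7,8) replace("FN")): buf='KVTJNBHFN' cursor=9
After op 5 (delete): buf='KVTJNBHFN' cursor=9
After op 6 (right): buf='KVTJNBHFN' cursor=9
After op 7 (insert('U')): buf='KVTJNBHFNU' cursor=10
After op 8 (delete): buf='KVTJNBHFNU' cursor=10
After op 9 (select(3,4) replace("VWM")): buf='KVTVWMNBHFNU' cursor=6
After op 10 (home): buf='KVTVWMNBHFNU' cursor=0
After op 11 (insert('A')): buf='AKVTVWMNBHFNU' cursor=1
After op 12 (left): buf='AKVTVWMNBHFNU' cursor=0

Answer: AKVTVWMNBHFNU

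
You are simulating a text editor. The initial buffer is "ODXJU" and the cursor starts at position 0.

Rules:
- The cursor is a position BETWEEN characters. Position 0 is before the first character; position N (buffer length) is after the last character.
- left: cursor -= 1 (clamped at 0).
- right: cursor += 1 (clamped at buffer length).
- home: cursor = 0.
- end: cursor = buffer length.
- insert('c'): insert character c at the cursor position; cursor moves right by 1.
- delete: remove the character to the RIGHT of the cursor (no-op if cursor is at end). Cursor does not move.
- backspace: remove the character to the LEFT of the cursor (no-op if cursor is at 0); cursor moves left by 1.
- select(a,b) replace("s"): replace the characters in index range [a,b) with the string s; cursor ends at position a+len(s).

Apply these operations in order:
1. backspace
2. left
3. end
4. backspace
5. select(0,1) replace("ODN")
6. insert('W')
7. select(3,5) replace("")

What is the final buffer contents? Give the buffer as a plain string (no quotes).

After op 1 (backspace): buf='ODXJU' cursor=0
After op 2 (left): buf='ODXJU' cursor=0
After op 3 (end): buf='ODXJU' cursor=5
After op 4 (backspace): buf='ODXJ' cursor=4
After op 5 (select(0,1) replace("ODN")): buf='ODNDXJ' cursor=3
After op 6 (insert('W')): buf='ODNWDXJ' cursor=4
After op 7 (select(3,5) replace("")): buf='ODNXJ' cursor=3

Answer: ODNXJ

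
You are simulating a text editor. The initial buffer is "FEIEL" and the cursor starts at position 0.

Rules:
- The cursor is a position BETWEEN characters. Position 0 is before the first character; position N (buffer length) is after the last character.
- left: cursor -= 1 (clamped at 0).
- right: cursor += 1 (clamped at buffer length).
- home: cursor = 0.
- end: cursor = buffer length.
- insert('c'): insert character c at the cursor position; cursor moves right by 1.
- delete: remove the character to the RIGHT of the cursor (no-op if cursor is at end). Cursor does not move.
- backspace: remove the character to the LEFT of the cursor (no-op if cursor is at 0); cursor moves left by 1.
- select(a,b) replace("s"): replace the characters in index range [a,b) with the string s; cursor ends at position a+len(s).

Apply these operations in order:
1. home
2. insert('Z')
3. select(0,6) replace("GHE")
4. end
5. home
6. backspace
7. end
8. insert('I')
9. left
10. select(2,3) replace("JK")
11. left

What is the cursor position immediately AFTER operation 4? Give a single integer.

After op 1 (home): buf='FEIEL' cursor=0
After op 2 (insert('Z')): buf='ZFEIEL' cursor=1
After op 3 (select(0,6) replace("GHE")): buf='GHE' cursor=3
After op 4 (end): buf='GHE' cursor=3

Answer: 3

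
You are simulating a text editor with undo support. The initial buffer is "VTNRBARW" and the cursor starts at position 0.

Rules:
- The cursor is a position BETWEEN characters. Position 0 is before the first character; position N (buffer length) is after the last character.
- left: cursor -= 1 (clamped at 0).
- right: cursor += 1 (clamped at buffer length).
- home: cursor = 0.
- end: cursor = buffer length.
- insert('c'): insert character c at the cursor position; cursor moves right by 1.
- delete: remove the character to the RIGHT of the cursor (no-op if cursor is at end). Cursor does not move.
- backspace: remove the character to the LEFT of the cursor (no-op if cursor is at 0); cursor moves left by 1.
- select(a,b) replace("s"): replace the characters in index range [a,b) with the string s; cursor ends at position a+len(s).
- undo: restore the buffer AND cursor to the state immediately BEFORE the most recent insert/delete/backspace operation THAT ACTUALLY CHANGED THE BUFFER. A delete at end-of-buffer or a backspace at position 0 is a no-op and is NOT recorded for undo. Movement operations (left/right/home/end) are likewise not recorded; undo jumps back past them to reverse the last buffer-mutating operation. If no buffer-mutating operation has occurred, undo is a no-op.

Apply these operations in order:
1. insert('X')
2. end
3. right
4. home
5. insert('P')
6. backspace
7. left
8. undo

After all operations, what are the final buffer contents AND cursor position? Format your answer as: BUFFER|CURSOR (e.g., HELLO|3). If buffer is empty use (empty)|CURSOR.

Answer: PXVTNRBARW|1

Derivation:
After op 1 (insert('X')): buf='XVTNRBARW' cursor=1
After op 2 (end): buf='XVTNRBARW' cursor=9
After op 3 (right): buf='XVTNRBARW' cursor=9
After op 4 (home): buf='XVTNRBARW' cursor=0
After op 5 (insert('P')): buf='PXVTNRBARW' cursor=1
After op 6 (backspace): buf='XVTNRBARW' cursor=0
After op 7 (left): buf='XVTNRBARW' cursor=0
After op 8 (undo): buf='PXVTNRBARW' cursor=1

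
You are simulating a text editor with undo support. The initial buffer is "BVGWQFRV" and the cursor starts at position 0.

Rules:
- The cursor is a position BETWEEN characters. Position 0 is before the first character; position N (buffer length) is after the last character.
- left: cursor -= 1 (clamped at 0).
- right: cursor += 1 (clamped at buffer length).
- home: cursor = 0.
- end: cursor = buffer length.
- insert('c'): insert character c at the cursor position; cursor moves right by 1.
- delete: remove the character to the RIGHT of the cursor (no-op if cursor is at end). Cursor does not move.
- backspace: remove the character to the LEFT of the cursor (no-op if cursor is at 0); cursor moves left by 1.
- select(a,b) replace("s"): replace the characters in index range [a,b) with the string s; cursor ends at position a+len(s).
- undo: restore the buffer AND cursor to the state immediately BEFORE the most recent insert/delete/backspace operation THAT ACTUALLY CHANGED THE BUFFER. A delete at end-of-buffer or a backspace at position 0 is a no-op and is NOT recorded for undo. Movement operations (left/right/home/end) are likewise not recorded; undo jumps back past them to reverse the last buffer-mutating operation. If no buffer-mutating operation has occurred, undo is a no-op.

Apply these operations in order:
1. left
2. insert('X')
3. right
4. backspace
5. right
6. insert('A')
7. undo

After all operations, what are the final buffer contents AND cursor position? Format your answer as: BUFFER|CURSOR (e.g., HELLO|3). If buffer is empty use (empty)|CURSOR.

Answer: XVGWQFRV|2

Derivation:
After op 1 (left): buf='BVGWQFRV' cursor=0
After op 2 (insert('X')): buf='XBVGWQFRV' cursor=1
After op 3 (right): buf='XBVGWQFRV' cursor=2
After op 4 (backspace): buf='XVGWQFRV' cursor=1
After op 5 (right): buf='XVGWQFRV' cursor=2
After op 6 (insert('A')): buf='XVAGWQFRV' cursor=3
After op 7 (undo): buf='XVGWQFRV' cursor=2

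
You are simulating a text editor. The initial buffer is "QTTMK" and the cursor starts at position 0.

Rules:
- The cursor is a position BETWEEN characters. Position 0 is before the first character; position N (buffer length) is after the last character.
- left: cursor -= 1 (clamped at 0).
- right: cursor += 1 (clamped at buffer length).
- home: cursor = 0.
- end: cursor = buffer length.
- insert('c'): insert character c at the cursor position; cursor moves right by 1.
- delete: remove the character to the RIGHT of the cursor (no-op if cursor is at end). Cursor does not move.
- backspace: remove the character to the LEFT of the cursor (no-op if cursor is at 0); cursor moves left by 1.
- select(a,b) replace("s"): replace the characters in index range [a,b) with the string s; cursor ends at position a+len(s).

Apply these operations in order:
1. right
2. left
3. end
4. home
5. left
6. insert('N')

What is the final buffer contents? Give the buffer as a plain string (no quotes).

After op 1 (right): buf='QTTMK' cursor=1
After op 2 (left): buf='QTTMK' cursor=0
After op 3 (end): buf='QTTMK' cursor=5
After op 4 (home): buf='QTTMK' cursor=0
After op 5 (left): buf='QTTMK' cursor=0
After op 6 (insert('N')): buf='NQTTMK' cursor=1

Answer: NQTTMK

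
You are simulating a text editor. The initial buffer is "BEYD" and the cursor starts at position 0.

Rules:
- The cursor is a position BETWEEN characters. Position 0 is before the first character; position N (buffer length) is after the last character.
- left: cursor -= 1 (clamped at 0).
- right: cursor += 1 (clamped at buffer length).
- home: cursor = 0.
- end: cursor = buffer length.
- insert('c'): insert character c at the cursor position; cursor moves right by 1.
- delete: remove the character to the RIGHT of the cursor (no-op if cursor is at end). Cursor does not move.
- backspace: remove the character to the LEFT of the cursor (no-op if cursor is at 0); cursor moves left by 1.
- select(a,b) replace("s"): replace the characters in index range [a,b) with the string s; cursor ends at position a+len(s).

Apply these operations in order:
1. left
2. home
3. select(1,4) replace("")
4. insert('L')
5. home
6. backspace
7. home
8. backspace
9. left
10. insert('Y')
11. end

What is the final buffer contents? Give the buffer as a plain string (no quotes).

Answer: YBL

Derivation:
After op 1 (left): buf='BEYD' cursor=0
After op 2 (home): buf='BEYD' cursor=0
After op 3 (select(1,4) replace("")): buf='B' cursor=1
After op 4 (insert('L')): buf='BL' cursor=2
After op 5 (home): buf='BL' cursor=0
After op 6 (backspace): buf='BL' cursor=0
After op 7 (home): buf='BL' cursor=0
After op 8 (backspace): buf='BL' cursor=0
After op 9 (left): buf='BL' cursor=0
After op 10 (insert('Y')): buf='YBL' cursor=1
After op 11 (end): buf='YBL' cursor=3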